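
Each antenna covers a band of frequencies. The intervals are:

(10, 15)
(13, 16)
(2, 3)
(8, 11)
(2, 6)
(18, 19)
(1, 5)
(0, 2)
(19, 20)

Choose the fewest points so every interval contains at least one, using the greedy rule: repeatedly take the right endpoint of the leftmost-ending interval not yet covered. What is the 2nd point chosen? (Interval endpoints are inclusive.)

Process intervals by earliest right end; each time one isn't hit yet, stab at its right endpoint.
By right end: [0,2]  [2,3]  [1,5]  [2,6]  [8,11]  [10,15]  [13,16]  [18,19]  [19,20]
[0,2] uncovered → point at 2; [8,11] uncovered → point at 11; [13,16] uncovered → point at 16; [18,19] uncovered → point at 19.
Points: 2, 11, 16, 19 (4 total).

11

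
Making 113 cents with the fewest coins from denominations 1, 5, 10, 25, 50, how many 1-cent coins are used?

3

113 − 2×50→13 − 1×10→3 − 3×1→0
Count of 1: 3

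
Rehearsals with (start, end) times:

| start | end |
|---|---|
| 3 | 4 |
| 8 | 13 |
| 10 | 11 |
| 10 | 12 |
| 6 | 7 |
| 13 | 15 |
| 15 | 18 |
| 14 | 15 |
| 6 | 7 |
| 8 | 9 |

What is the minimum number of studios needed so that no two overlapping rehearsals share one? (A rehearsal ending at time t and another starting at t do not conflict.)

3

Count concurrent intervals with a sweep; the peak is the room count.
starts: [3, 6, 6, 8, 8, 10, 10, 13, 14, 15]
ends:   [4, 7, 7, 9, 11, 12, 13, 15, 15, 18]
s3→1 e4→0 s6→1 s6→2 e7→1 e7→0 s8→1 s8→2 e9→1 s10→2 s10→3  — peak 3.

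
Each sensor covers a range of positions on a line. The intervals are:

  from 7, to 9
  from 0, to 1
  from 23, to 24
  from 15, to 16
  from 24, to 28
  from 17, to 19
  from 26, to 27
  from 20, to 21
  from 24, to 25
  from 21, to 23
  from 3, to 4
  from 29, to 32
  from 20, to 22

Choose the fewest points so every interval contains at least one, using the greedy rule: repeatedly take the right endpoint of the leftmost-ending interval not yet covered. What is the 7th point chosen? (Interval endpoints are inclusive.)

Sorted: [0,1] [3,4] [7,9] [15,16] [17,19] [20,21] [20,22] [21,23] [23,24] [24,25] [26,27] [24,28] [29,32]
{[0,1]} hit by 1; {[3,4]} hit by 4; {[7,9]} hit by 9; {[15,16]} hit by 16; {[17,19]} hit by 19; {[20,21],[20,22],[21,23]} hit by 21; {[23,24],[24,25]} hit by 24; {[26,27],[24,28]} hit by 27; {[29,32]} hit by 32.
Points: 1, 4, 9, 16, 19, 21, 24, 27, 32 (9 total).

24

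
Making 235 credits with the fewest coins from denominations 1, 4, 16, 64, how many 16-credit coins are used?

2

Greedy: take as many of the largest coin as possible, then repeat with the remainder.
235 = 3×64 + 2×16 + 2×4 + 3×1
Count of 16: 2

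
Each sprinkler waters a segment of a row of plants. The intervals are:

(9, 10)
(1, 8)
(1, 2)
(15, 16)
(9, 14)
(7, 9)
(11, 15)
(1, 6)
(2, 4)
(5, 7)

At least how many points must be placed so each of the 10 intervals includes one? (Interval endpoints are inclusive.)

Sorted: [1,2] [2,4] [1,6] [5,7] [1,8] [7,9] [9,10] [9,14] [11,15] [15,16]
{[1,2],[2,4],[1,6]} hit by 2; {[5,7],[1,8],[7,9]} hit by 7; {[9,10],[9,14]} hit by 10; {[11,15],[15,16]} hit by 15.
Points: 2, 7, 10, 15 (4 total).

4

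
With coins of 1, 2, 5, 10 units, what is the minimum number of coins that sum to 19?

Greedy: take as many of the largest coin as possible, then repeat with the remainder.
19 − 1×10→9 − 1×5→4 − 2×2→0
Total coins = 1 + 1 + 2 = 4

4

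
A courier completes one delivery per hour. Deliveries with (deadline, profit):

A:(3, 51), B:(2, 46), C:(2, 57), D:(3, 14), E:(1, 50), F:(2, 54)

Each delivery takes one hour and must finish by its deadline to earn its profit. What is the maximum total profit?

162

Sort by profit descending; place each in the latest free slot ≤ its deadline.
By profit: C(d2,57), F(d2,54), A(d3,51), E(d1,50), B(d2,46), D(d3,14)
C→slot 2; F→slot 1; A→slot 3; E skipped; B skipped; D skipped.
Profit = 54 + 57 + 51 = 162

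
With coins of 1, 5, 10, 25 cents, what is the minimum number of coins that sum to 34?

6

Greedy: take as many of the largest coin as possible, then repeat with the remainder.
34 = 1×25 + 1×5 + 4×1
Total coins = 1 + 1 + 4 = 6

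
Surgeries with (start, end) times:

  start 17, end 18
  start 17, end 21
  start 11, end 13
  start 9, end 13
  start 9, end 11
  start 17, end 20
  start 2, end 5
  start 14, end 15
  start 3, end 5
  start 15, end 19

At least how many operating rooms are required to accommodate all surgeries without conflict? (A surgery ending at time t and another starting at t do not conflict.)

Count concurrent intervals with a sweep; the peak is the room count.
Events (time:±→running): 2:+→1 3:+→2 5:-→1 5:-→0 9:+→1 9:+→2 11:-→1 11:+→2 13:-→1 13:-→0 14:+→1 15:-→0 15:+→1 17:+→2 17:+→3 17:+→4 … peak 4.

4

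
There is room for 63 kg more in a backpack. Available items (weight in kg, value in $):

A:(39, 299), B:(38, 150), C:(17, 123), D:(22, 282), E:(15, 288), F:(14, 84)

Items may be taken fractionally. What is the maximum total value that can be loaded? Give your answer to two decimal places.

769.33

Ratios (sorted): E 19.20, D 12.82, A 7.67, C 7.24, F 6.00, B 3.95
take E (15 @ 288); take D (22 @ 282); take 26/39 of A → 199.33. Capacity used 63/63.
Total value = 769.33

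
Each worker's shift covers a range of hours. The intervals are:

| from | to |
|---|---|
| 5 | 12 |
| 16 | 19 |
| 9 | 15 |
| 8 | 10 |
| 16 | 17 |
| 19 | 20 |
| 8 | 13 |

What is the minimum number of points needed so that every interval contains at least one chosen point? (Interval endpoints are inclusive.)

Sorted: [8,10] [5,12] [8,13] [9,15] [16,17] [16,19] [19,20]
{[8,10],[5,12],[8,13],[9,15]} hit by 10; {[16,17],[16,19]} hit by 17; {[19,20]} hit by 20.
Points: 10, 17, 20 (3 total).

3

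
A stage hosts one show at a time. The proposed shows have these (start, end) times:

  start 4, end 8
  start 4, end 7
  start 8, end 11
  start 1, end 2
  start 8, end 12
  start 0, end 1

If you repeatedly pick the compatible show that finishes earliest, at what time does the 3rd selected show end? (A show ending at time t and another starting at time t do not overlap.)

7

By end time: (0,1), (1,2), (4,7), (4,8), (8,11), (8,12).
Pick (0,1); next start ≥ 1 → (1,2); next start ≥ 2 → (4,7); next start ≥ 7 → (8,11).
Selected: (0,1) (1,2) (4,7) (8,11)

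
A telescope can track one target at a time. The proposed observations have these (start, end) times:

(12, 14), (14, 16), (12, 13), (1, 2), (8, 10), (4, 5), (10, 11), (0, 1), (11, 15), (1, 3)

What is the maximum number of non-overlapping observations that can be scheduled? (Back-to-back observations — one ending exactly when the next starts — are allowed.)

By end time: (0,1), (1,2), (1,3), (4,5), (8,10), (10,11), (12,13), (12,14), (11,15), (14,16).
Pick (0,1); next start ≥ 1 → (1,2); next start ≥ 2 → (4,5); next start ≥ 5 → (8,10); next start ≥ 10 → (10,11); next start ≥ 11 → (12,13); next start ≥ 13 → (14,16).
Selected 7 observations.

7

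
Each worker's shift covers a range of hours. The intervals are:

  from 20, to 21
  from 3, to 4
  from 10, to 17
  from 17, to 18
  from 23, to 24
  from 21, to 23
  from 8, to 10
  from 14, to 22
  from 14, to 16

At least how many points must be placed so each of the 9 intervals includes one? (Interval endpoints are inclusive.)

6

Process intervals by earliest right end; each time one isn't hit yet, stab at its right endpoint.
By right end: [3,4]  [8,10]  [14,16]  [10,17]  [17,18]  [20,21]  [14,22]  [21,23]  [23,24]
[3,4] uncovered → point at 4; [8,10] uncovered → point at 10; [14,16] uncovered → point at 16; [17,18] uncovered → point at 18; [20,21] uncovered → point at 21; [23,24] uncovered → point at 24.
Points: 4, 10, 16, 18, 21, 24 (6 total).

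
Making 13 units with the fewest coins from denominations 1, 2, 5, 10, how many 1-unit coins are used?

13 = 1×10 + 1×2 + 1×1
Count of 1: 1

1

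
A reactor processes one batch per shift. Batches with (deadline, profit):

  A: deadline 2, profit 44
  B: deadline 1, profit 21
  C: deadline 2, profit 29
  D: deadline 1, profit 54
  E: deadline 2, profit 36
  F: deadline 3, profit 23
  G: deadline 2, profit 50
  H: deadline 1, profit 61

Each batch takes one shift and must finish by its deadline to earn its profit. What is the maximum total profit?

134

Take jobs in profit order; each goes to the latest open slot no later than its deadline.
Profit order: H=61 D=54 G=50 A=44 E=36 C=29 F=23 B=21
Assign: H→slot 1, D skipped, G→slot 2, A skipped, E skipped, C skipped, F→slot 3, B skipped.
Slots: [1:H] [2:G] [3:F]
Profit = 61 + 50 + 23 = 134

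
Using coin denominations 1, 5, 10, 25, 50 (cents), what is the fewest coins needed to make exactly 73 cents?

6

Use the largest denomination that fits, subtract, and repeat.
73 = 1×50 + 2×10 + 3×1
Total coins = 1 + 2 + 3 = 6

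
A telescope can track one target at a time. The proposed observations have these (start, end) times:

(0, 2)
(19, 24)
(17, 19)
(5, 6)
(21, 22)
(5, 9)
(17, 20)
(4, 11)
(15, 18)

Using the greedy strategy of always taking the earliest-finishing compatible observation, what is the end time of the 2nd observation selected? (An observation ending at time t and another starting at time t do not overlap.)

Greedy by earliest finish: after sorting by end time, pick each interval compatible with the last pick.
Sorted by end: (0,2)  (5,6)  (5,9)  (4,11)  (15,18)  (17,19)  (17,20)  (21,22)  (19,24)
take (0,2); take (5,6); take (15,18); take (21,22).
Selected: (0,2) (5,6) (15,18) (21,22)

6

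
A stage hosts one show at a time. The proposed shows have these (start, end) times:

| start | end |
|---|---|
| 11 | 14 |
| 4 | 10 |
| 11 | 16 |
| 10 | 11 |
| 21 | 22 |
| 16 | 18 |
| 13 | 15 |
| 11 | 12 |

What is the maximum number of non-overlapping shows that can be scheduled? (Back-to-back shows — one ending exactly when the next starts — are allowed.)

6

By end time: (4,10), (10,11), (11,12), (11,14), (13,15), (11,16), (16,18), (21,22).
Pick (4,10); next start ≥ 10 → (10,11); next start ≥ 11 → (11,12); next start ≥ 12 → (13,15); next start ≥ 15 → (16,18); next start ≥ 18 → (21,22).
Selected 6 shows.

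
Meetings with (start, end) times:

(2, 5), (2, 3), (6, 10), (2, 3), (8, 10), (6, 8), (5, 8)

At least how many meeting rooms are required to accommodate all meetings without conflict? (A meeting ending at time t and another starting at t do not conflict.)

3

Events (time:±→running): 2:+→1 2:+→2 2:+→3 … peak 3.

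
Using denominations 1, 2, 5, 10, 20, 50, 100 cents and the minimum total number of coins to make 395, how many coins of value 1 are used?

0

Use the largest denomination that fits, subtract, and repeat.
395 = 3×100 + 1×50 + 2×20 + 1×5
Count of 1: 0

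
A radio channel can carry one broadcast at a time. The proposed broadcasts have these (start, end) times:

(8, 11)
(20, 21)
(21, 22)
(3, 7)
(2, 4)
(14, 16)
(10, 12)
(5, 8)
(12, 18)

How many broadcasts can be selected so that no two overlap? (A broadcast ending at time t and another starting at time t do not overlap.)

Sort by end time and greedily take each interval whose start is ≥ the last chosen end.
By end time: (2,4), (3,7), (5,8), (8,11), (10,12), (14,16), (12,18), (20,21), (21,22).
Pick (2,4); next start ≥ 4 → (5,8); next start ≥ 8 → (8,11); next start ≥ 11 → (14,16); next start ≥ 16 → (20,21); next start ≥ 21 → (21,22).
Selected 6 broadcasts.

6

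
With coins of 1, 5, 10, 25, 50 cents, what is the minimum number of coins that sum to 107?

107 − 2×50→7 − 1×5→2 − 2×1→0
Total coins = 2 + 1 + 2 = 5

5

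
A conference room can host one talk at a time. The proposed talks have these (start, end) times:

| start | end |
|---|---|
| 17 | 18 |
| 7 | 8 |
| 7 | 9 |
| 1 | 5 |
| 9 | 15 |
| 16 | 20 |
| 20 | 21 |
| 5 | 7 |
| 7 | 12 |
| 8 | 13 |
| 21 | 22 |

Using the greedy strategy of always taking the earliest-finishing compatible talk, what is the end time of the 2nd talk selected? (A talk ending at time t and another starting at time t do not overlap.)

Sorted by end: (1,5)  (5,7)  (7,8)  (7,9)  (7,12)  (8,13)  (9,15)  (17,18)  (16,20)  (20,21)  (21,22)
take (1,5); take (5,7); take (7,8); skip (7,9); skip (7,12); take (8,13); take (17,18); skip (16,20); take (20,21); take (21,22).
Selected: (1,5) (5,7) (7,8) (8,13) (17,18) (20,21) (21,22)

7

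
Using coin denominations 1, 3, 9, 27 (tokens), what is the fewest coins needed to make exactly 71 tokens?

7

Use the largest denomination that fits, subtract, and repeat.
71 = 2×27 + 1×9 + 2×3 + 2×1
Total coins = 2 + 1 + 2 + 2 = 7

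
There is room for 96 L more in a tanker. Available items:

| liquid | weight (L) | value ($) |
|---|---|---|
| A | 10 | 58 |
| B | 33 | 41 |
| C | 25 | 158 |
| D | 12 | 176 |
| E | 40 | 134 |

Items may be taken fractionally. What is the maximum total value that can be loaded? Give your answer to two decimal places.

Sort by value per unit weight and fill in that order.
Ratios (sorted): D 14.67, C 6.32, A 5.80, E 3.35, B 1.24
take D (12 @ 176); take C (25 @ 158); take A (10 @ 58); take E (40 @ 134); take 9/33 of B → 11.18. Capacity used 96/96.
Total value = 537.18

537.18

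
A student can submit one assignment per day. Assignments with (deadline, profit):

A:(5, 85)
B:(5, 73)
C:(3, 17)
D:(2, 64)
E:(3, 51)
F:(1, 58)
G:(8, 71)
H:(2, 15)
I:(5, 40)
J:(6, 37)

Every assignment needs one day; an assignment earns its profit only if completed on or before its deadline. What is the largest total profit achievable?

439

Profit order: A=85 B=73 G=71 D=64 F=58 E=51 I=40 J=37 C=17 H=15
Assign: A→slot 5, B→slot 4, G→slot 8, D→slot 2, F→slot 1, E→slot 3, I skipped, J→slot 6, C skipped, H skipped.
Slots: [1:F] [2:D] [3:E] [4:B] [5:A] [6:J] [8:G]
Profit = 58 + 64 + 51 + 73 + 85 + 37 + 71 = 439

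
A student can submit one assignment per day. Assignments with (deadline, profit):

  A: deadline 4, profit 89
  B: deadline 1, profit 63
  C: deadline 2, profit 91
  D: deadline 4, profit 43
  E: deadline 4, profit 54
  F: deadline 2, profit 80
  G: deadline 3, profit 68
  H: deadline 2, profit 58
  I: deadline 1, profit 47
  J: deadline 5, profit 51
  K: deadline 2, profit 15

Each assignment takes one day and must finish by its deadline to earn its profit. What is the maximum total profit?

379

Profit order: C=91 A=89 F=80 G=68 B=63 H=58 E=54 J=51 I=47 D=43 K=15
Assign: C→slot 2, A→slot 4, F→slot 1, G→slot 3, B skipped, H skipped, E skipped, J→slot 5, I skipped, D skipped, K skipped.
Slots: [1:F] [2:C] [3:G] [4:A] [5:J]
Profit = 80 + 91 + 68 + 89 + 51 = 379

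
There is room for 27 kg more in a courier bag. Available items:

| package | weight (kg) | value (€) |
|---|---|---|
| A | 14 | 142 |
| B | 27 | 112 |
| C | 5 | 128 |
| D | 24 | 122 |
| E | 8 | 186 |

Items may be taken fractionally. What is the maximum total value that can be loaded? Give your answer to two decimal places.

Order: C (128/5=25.60) > E (186/8=23.25) > A (142/14=10.14) > D (122/24=5.08) > B (112/27=4.15)
Fill: take C (5 @ 128) → take E (8 @ 186) → take A (14 @ 142); 27/27 used.
Total value = 456.00

456.00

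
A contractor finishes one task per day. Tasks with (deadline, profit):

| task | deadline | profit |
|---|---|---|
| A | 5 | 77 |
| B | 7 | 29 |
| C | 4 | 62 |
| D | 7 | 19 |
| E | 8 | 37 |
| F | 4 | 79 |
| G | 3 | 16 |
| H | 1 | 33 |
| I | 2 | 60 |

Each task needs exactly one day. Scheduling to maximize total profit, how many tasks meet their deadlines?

Take jobs in profit order; each goes to the latest open slot no later than its deadline.
Profit order: F=79 A=77 C=62 I=60 E=37 H=33 B=29 D=19 G=16
Assign: F→slot 4, A→slot 5, C→slot 3, I→slot 2, E→slot 8, H→slot 1, B→slot 7, D→slot 6, G skipped.
Slots: [1:H] [2:I] [3:C] [4:F] [5:A] [6:D] [7:B] [8:E]
8 of 9 scheduled.

8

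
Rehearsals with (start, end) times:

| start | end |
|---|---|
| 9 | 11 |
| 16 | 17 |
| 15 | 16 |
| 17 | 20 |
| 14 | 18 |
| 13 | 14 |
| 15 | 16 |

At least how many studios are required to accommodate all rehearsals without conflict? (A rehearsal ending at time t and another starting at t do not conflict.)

3

Count concurrent intervals with a sweep; the peak is the room count.
starts: [9, 13, 14, 15, 15, 16, 17]
ends:   [11, 14, 16, 16, 17, 18, 20]
s9→1 e11→0 s13→1 e14→0 s14→1 s15→2 s15→3  — peak 3.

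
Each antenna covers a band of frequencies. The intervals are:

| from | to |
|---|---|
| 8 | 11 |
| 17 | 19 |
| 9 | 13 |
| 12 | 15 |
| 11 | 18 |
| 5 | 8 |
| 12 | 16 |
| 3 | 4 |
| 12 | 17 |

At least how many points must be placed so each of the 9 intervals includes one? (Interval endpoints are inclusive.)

Process intervals by earliest right end; each time one isn't hit yet, stab at its right endpoint.
Sorted: [3,4] [5,8] [8,11] [9,13] [12,15] [12,16] [12,17] [11,18] [17,19]
{[3,4]} hit by 4; {[5,8],[8,11]} hit by 8; {[9,13],[12,15],[12,16],[12,17],[11,18]} hit by 13; {[17,19]} hit by 19.
Points: 4, 8, 13, 19 (4 total).

4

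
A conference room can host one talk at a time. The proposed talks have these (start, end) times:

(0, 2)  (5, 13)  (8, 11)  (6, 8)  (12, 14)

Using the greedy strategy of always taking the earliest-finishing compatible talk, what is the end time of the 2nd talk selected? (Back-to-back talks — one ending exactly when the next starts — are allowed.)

8

By end time: (0,2), (6,8), (8,11), (5,13), (12,14).
Pick (0,2); next start ≥ 2 → (6,8); next start ≥ 8 → (8,11); next start ≥ 11 → (12,14).
Selected: (0,2) (6,8) (8,11) (12,14)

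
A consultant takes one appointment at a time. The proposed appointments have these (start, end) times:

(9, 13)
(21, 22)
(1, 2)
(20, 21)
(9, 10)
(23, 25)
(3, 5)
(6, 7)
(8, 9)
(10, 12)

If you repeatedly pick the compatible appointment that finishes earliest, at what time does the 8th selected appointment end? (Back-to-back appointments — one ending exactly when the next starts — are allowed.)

22

Sort by end time and greedily take each interval whose start is ≥ the last chosen end.
By end time: (1,2), (3,5), (6,7), (8,9), (9,10), (10,12), (9,13), (20,21), (21,22), (23,25).
Pick (1,2); next start ≥ 2 → (3,5); next start ≥ 5 → (6,7); next start ≥ 7 → (8,9); next start ≥ 9 → (9,10); next start ≥ 10 → (10,12); next start ≥ 12 → (20,21); next start ≥ 21 → (21,22); next start ≥ 22 → (23,25).
Selected: (1,2) (3,5) (6,7) (8,9) (9,10) (10,12) (20,21) (21,22) (23,25)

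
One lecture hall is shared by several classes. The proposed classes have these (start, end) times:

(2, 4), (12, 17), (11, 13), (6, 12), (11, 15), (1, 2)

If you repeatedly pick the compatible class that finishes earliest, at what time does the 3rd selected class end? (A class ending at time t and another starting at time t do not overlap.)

By end time: (1,2), (2,4), (6,12), (11,13), (11,15), (12,17).
Pick (1,2); next start ≥ 2 → (2,4); next start ≥ 4 → (6,12); next start ≥ 12 → (12,17).
Selected: (1,2) (2,4) (6,12) (12,17)

12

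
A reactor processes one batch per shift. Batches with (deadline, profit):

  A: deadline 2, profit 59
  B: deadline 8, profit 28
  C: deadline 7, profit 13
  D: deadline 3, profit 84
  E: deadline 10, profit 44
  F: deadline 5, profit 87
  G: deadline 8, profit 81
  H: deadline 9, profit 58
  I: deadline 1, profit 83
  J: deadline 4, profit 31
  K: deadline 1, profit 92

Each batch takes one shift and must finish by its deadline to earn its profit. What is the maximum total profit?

577

Sort by profit descending; place each in the latest free slot ≤ its deadline.
By profit: K(d1,92), F(d5,87), D(d3,84), I(d1,83), G(d8,81), A(d2,59), H(d9,58), E(d10,44), J(d4,31), B(d8,28), C(d7,13)
K→slot 1; F→slot 5; D→slot 3; I skipped; G→slot 8; A→slot 2; H→slot 9; E→slot 10; J→slot 4; B→slot 7; C→slot 6.
Profit = 92 + 59 + 84 + 31 + 87 + 13 + 28 + 81 + 58 + 44 = 577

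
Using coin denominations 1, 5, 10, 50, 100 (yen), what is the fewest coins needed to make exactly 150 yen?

150 = 1×100 + 1×50
Total coins = 1 + 1 = 2

2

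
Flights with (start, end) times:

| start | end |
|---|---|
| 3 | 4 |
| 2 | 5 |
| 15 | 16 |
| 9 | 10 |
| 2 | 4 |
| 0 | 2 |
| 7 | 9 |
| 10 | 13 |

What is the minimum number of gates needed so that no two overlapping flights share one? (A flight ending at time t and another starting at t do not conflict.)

3

The answer is the maximum number of intervals overlapping at any instant.
starts: [0, 2, 2, 3, 7, 9, 10, 15]
ends:   [2, 4, 4, 5, 9, 10, 13, 16]
s0→1 e2→0 s2→1 s2→2 s3→3  — peak 3.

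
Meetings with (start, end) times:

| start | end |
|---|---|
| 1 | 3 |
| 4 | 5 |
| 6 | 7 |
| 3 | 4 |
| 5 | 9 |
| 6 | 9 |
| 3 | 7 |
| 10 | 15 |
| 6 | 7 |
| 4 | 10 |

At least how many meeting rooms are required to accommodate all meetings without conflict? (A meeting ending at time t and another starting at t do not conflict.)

6

Events (time:±→running): 1:+→1 3:-→0 3:+→1 3:+→2 4:-→1 4:+→2 4:+→3 5:-→2 5:+→3 6:+→4 6:+→5 6:+→6 … peak 6.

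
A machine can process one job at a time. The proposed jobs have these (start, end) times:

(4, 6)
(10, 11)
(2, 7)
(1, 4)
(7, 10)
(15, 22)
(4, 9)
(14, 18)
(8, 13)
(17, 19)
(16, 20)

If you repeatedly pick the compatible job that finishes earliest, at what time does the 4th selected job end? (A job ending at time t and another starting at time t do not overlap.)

Greedy by earliest finish: after sorting by end time, pick each interval compatible with the last pick.
By end time: (1,4), (4,6), (2,7), (4,9), (7,10), (10,11), (8,13), (14,18), (17,19), (16,20), (15,22).
Pick (1,4); next start ≥ 4 → (4,6); next start ≥ 6 → (7,10); next start ≥ 10 → (10,11); next start ≥ 11 → (14,18).
Selected: (1,4) (4,6) (7,10) (10,11) (14,18)

11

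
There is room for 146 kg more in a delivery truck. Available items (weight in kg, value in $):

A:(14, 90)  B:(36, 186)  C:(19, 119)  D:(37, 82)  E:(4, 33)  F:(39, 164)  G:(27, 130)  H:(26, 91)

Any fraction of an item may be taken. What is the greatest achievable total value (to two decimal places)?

746.50

Greedy by value/weight ratio, highest first.
Ratios (sorted): E 8.25, A 6.43, C 6.26, B 5.17, G 4.81, F 4.21, H 3.50, D 2.22
take E (4 @ 33); take A (14 @ 90); take C (19 @ 119); take B (36 @ 186); take G (27 @ 130); take F (39 @ 164); take 7/26 of H → 24.50. Capacity used 146/146.
Total value = 746.50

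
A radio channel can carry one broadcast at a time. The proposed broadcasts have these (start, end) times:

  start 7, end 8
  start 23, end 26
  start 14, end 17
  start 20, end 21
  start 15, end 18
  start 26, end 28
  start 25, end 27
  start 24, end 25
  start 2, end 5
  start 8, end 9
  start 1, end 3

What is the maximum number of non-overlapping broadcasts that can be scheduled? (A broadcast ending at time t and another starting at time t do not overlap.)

Greedy by earliest finish: after sorting by end time, pick each interval compatible with the last pick.
By end time: (1,3), (2,5), (7,8), (8,9), (14,17), (15,18), (20,21), (24,25), (23,26), (25,27), (26,28).
Pick (1,3); next start ≥ 3 → (7,8); next start ≥ 8 → (8,9); next start ≥ 9 → (14,17); next start ≥ 17 → (20,21); next start ≥ 21 → (24,25); next start ≥ 25 → (25,27).
Selected 7 broadcasts.

7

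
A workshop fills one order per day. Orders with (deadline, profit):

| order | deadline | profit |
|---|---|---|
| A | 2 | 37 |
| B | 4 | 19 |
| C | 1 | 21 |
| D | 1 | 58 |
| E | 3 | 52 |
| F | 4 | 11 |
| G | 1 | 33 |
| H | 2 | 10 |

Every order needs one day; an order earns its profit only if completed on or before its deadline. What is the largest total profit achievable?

166

Sort by profit descending; place each in the latest free slot ≤ its deadline.
Profit order: D=58 E=52 A=37 G=33 C=21 B=19 F=11 H=10
Assign: D→slot 1, E→slot 3, A→slot 2, G skipped, C skipped, B→slot 4, F skipped, H skipped.
Slots: [1:D] [2:A] [3:E] [4:B]
Profit = 58 + 37 + 52 + 19 = 166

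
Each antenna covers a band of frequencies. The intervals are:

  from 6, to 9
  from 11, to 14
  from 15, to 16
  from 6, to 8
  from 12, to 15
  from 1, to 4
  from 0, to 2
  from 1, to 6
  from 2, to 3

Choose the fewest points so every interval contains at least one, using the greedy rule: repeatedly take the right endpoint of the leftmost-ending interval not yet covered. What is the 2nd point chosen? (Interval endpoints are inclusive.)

8

Process intervals by earliest right end; each time one isn't hit yet, stab at its right endpoint.
Sorted: [0,2] [2,3] [1,4] [1,6] [6,8] [6,9] [11,14] [12,15] [15,16]
{[0,2],[2,3],[1,4],[1,6]} hit by 2; {[6,8],[6,9]} hit by 8; {[11,14],[12,15]} hit by 14; {[15,16]} hit by 16.
Points: 2, 8, 14, 16 (4 total).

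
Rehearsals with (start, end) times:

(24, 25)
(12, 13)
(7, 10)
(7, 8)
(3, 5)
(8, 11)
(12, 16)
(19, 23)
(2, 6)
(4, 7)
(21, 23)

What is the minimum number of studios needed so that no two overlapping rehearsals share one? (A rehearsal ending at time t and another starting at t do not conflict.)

3

Events (time:±→running): 2:+→1 3:+→2 4:+→3 … peak 3.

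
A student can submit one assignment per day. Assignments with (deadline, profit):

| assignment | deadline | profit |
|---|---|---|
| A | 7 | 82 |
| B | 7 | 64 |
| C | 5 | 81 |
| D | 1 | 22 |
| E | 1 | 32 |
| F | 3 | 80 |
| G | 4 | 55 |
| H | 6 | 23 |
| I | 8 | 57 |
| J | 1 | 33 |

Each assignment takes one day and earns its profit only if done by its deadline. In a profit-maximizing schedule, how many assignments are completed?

Sort by profit descending; place each in the latest free slot ≤ its deadline.
By profit: A(d7,82), C(d5,81), F(d3,80), B(d7,64), I(d8,57), G(d4,55), J(d1,33), E(d1,32), H(d6,23), D(d1,22)
A→slot 7; C→slot 5; F→slot 3; B→slot 6; I→slot 8; G→slot 4; J→slot 1; E skipped; H→slot 2; D skipped.
8 of 10 scheduled.

8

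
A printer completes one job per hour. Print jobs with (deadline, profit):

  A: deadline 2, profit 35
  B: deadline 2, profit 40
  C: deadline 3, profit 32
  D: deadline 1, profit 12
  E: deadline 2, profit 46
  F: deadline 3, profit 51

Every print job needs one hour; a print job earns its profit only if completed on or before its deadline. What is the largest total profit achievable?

137

Take jobs in profit order; each goes to the latest open slot no later than its deadline.
By profit: F(d3,51), E(d2,46), B(d2,40), A(d2,35), C(d3,32), D(d1,12)
F→slot 3; E→slot 2; B→slot 1; A skipped; C skipped; D skipped.
Profit = 40 + 46 + 51 = 137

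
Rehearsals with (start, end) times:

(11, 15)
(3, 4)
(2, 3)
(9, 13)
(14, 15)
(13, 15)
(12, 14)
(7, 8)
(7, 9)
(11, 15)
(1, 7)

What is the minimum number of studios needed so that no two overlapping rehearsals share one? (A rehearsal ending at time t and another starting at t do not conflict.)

The answer is the maximum number of intervals overlapping at any instant.
Events (time:±→running): 1:+→1 2:+→2 3:-→1 3:+→2 4:-→1 7:-→0 7:+→1 7:+→2 8:-→1 9:-→0 9:+→1 11:+→2 11:+→3 12:+→4 … peak 4.

4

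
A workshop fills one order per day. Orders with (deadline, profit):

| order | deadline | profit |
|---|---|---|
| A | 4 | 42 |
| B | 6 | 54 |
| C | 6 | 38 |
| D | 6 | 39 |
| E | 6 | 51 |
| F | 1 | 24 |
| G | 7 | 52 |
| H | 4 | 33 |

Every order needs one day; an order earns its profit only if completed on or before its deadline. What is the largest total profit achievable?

309

Take jobs in profit order; each goes to the latest open slot no later than its deadline.
By profit: B(d6,54), G(d7,52), E(d6,51), A(d4,42), D(d6,39), C(d6,38), H(d4,33), F(d1,24)
B→slot 6; G→slot 7; E→slot 5; A→slot 4; D→slot 3; C→slot 2; H→slot 1; F skipped.
Profit = 33 + 38 + 39 + 42 + 51 + 54 + 52 = 309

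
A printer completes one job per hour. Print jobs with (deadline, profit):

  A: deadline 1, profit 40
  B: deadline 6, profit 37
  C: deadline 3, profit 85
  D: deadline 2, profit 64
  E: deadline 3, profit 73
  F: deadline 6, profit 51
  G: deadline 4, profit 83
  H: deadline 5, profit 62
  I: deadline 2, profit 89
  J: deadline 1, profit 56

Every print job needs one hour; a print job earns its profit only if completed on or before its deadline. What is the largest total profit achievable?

443

Sort by profit descending; place each in the latest free slot ≤ its deadline.
By profit: I(d2,89), C(d3,85), G(d4,83), E(d3,73), D(d2,64), H(d5,62), J(d1,56), F(d6,51), A(d1,40), B(d6,37)
I→slot 2; C→slot 3; G→slot 4; E→slot 1; D skipped; H→slot 5; J skipped; F→slot 6; A skipped; B skipped.
Profit = 73 + 89 + 85 + 83 + 62 + 51 = 443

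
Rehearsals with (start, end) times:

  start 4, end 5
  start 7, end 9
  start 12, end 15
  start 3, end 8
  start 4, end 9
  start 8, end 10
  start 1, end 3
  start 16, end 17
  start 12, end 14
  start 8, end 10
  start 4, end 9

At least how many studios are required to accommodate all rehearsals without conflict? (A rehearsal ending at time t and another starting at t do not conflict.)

The answer is the maximum number of intervals overlapping at any instant.
Events (time:±→running): 1:+→1 3:-→0 3:+→1 4:+→2 4:+→3 4:+→4 5:-→3 7:+→4 8:-→3 8:+→4 8:+→5 … peak 5.

5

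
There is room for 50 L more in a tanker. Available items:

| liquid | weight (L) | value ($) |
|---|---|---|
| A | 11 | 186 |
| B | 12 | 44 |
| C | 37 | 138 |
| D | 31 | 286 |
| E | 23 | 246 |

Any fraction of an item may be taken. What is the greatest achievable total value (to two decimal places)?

Greedy by value/weight ratio, highest first.
Order: A (186/11=16.91) > E (246/23=10.70) > D (286/31=9.23) > C (138/37=3.73) > B (44/12=3.67)
Fill: take A (11 @ 186) → take E (23 @ 246) → take 16/31 of D → 147.61; 50/50 used.
Total value = 579.61

579.61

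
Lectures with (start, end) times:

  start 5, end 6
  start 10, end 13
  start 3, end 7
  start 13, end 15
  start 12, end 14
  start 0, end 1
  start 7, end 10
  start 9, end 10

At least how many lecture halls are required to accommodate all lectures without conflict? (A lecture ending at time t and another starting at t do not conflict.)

Events (time:±→running): 0:+→1 1:-→0 3:+→1 5:+→2 … peak 2.

2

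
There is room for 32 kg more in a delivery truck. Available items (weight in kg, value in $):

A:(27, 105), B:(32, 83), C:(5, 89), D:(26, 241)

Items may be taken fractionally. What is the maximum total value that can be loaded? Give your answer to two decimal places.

333.89

Sort by value per unit weight and fill in that order.
Order: C (89/5=17.80) > D (241/26=9.27) > A (105/27=3.89) > B (83/32=2.59)
Fill: take C (5 @ 89) → take D (26 @ 241) → take 1/27 of A → 3.89; 32/32 used.
Total value = 333.89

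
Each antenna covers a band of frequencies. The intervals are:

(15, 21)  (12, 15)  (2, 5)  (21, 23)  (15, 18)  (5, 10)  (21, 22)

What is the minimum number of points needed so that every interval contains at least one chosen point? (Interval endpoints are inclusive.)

Sort by right endpoint; whenever an interval is uncovered, place a point at its right end.
By right end: [2,5]  [5,10]  [12,15]  [15,18]  [15,21]  [21,22]  [21,23]
[2,5] uncovered → point at 5; [12,15] uncovered → point at 15; [21,22] uncovered → point at 22.
Points: 5, 15, 22 (3 total).

3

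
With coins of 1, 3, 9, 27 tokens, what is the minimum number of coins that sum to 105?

7

105 − 3×27→24 − 2×9→6 − 2×3→0
Total coins = 3 + 2 + 2 = 7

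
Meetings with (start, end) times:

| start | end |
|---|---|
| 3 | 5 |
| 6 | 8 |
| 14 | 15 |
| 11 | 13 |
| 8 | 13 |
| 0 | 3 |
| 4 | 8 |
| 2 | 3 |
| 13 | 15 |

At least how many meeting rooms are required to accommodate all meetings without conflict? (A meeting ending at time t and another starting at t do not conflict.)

2

starts: [0, 2, 3, 4, 6, 8, 11, 13, 14]
ends:   [3, 3, 5, 8, 8, 13, 13, 15, 15]
s0→1 s2→2  — peak 2.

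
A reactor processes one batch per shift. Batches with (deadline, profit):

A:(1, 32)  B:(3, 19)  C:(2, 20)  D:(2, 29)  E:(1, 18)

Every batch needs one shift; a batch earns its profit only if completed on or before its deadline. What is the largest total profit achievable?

By profit: A(d1,32), D(d2,29), C(d2,20), B(d3,19), E(d1,18)
A→slot 1; D→slot 2; C skipped; B→slot 3; E skipped.
Profit = 32 + 29 + 19 = 80

80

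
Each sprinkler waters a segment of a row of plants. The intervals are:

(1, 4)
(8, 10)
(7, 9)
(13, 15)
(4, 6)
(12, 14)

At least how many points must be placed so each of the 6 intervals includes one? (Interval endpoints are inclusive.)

Sort by right endpoint; whenever an interval is uncovered, place a point at its right end.
By right end: [1,4]  [4,6]  [7,9]  [8,10]  [12,14]  [13,15]
[1,4] uncovered → point at 4; [7,9] uncovered → point at 9; [12,14] uncovered → point at 14.
Points: 4, 9, 14 (3 total).

3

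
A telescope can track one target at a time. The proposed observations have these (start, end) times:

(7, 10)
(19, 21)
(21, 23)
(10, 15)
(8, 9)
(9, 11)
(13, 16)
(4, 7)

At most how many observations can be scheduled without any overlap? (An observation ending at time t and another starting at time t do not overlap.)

6

Order by finish time; keep every interval that doesn't clash with the previous kept one.
By end time: (4,7), (8,9), (7,10), (9,11), (10,15), (13,16), (19,21), (21,23).
Pick (4,7); next start ≥ 7 → (8,9); next start ≥ 9 → (9,11); next start ≥ 11 → (13,16); next start ≥ 16 → (19,21); next start ≥ 21 → (21,23).
Selected 6 observations.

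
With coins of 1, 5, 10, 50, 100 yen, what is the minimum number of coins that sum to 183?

183 = 1×100 + 1×50 + 3×10 + 3×1
Total coins = 1 + 1 + 3 + 3 = 8

8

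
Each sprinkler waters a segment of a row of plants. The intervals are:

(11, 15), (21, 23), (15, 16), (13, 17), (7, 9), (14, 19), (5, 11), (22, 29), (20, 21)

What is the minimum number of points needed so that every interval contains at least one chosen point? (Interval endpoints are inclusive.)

By right end: [7,9]  [5,11]  [11,15]  [15,16]  [13,17]  [14,19]  [20,21]  [21,23]  [22,29]
[7,9] uncovered → point at 9; [11,15] uncovered → point at 15; [20,21] uncovered → point at 21; [22,29] uncovered → point at 29.
Points: 9, 15, 21, 29 (4 total).

4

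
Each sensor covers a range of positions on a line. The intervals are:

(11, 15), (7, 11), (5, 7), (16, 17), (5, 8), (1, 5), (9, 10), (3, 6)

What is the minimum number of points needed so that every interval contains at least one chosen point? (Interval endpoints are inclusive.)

By right end: [1,5]  [3,6]  [5,7]  [5,8]  [9,10]  [7,11]  [11,15]  [16,17]
[1,5] uncovered → point at 5; [9,10] uncovered → point at 10; [11,15] uncovered → point at 15; [16,17] uncovered → point at 17.
Points: 5, 10, 15, 17 (4 total).

4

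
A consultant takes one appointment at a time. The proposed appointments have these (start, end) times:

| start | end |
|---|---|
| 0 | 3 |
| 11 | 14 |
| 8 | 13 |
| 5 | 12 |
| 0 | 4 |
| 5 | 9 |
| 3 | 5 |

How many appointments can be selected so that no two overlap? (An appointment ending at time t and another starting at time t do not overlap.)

4

Greedy by earliest finish: after sorting by end time, pick each interval compatible with the last pick.
By end time: (0,3), (0,4), (3,5), (5,9), (5,12), (8,13), (11,14).
Pick (0,3); next start ≥ 3 → (3,5); next start ≥ 5 → (5,9); next start ≥ 9 → (11,14).
Selected 4 appointments.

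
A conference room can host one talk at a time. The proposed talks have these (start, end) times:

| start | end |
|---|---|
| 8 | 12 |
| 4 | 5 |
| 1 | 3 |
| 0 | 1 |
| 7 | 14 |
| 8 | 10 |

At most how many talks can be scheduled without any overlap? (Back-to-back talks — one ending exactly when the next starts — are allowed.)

4

By end time: (0,1), (1,3), (4,5), (8,10), (8,12), (7,14).
Pick (0,1); next start ≥ 1 → (1,3); next start ≥ 3 → (4,5); next start ≥ 5 → (8,10).
Selected 4 talks.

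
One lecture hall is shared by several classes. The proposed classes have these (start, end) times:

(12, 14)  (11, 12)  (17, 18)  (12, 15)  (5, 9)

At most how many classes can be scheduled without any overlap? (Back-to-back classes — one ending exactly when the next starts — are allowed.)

4

Order by finish time; keep every interval that doesn't clash with the previous kept one.
Sorted by end: (5,9)  (11,12)  (12,14)  (12,15)  (17,18)
take (5,9); take (11,12); take (12,14); skip (12,15); take (17,18).
Selected 4 classes.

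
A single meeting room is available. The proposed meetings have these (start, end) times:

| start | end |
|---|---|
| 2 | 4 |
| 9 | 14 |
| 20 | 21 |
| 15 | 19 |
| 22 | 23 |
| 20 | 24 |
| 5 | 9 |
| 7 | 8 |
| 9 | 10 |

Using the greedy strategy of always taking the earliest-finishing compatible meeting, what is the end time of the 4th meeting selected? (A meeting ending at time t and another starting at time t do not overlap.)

Sorted by end: (2,4)  (7,8)  (5,9)  (9,10)  (9,14)  (15,19)  (20,21)  (22,23)  (20,24)
take (2,4); take (7,8); skip (5,9); take (9,10); take (15,19); take (20,21); take (22,23).
Selected: (2,4) (7,8) (9,10) (15,19) (20,21) (22,23)

19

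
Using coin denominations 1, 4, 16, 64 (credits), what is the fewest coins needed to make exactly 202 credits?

Use the largest denomination that fits, subtract, and repeat.
202 − 3×64→10 − 2×4→2 − 2×1→0
Total coins = 3 + 2 + 2 = 7

7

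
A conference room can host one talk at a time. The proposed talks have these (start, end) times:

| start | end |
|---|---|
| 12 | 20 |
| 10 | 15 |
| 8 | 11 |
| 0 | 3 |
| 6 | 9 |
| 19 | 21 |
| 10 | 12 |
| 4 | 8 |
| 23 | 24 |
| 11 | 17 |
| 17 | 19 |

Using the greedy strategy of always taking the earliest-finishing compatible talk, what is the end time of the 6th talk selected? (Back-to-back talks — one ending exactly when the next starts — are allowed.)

By end time: (0,3), (4,8), (6,9), (8,11), (10,12), (10,15), (11,17), (17,19), (12,20), (19,21), (23,24).
Pick (0,3); next start ≥ 3 → (4,8); next start ≥ 8 → (8,11); next start ≥ 11 → (11,17); next start ≥ 17 → (17,19); next start ≥ 19 → (19,21); next start ≥ 21 → (23,24).
Selected: (0,3) (4,8) (8,11) (11,17) (17,19) (19,21) (23,24)

21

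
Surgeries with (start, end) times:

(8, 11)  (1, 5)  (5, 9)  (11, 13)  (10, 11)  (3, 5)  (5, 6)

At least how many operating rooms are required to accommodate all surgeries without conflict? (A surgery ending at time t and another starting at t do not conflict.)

Events (time:±→running): 1:+→1 3:+→2 … peak 2.

2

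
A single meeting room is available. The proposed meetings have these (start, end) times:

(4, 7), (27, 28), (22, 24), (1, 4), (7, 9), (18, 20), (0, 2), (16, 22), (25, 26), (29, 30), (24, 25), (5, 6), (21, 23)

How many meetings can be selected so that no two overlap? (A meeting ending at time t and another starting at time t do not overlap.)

9

By end time: (0,2), (1,4), (5,6), (4,7), (7,9), (18,20), (16,22), (21,23), (22,24), (24,25), (25,26), (27,28), (29,30).
Pick (0,2); next start ≥ 2 → (5,6); next start ≥ 6 → (7,9); next start ≥ 9 → (18,20); next start ≥ 20 → (21,23); next start ≥ 23 → (24,25); next start ≥ 25 → (25,26); next start ≥ 26 → (27,28); next start ≥ 28 → (29,30).
Selected 9 meetings.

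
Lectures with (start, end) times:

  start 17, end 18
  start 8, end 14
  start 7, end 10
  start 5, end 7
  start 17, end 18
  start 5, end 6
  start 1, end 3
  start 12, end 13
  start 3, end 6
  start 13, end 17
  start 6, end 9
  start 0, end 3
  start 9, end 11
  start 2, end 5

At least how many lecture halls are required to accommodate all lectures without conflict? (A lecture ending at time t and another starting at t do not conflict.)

3

Events (time:±→running): 0:+→1 1:+→2 2:+→3 … peak 3.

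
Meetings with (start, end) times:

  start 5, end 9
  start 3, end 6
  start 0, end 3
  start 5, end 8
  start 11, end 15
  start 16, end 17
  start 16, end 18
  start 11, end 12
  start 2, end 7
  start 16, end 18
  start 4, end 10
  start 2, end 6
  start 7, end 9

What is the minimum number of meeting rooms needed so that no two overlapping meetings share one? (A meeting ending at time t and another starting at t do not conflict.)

6

The answer is the maximum number of intervals overlapping at any instant.
Events (time:±→running): 0:+→1 2:+→2 2:+→3 3:-→2 3:+→3 4:+→4 5:+→5 5:+→6 … peak 6.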